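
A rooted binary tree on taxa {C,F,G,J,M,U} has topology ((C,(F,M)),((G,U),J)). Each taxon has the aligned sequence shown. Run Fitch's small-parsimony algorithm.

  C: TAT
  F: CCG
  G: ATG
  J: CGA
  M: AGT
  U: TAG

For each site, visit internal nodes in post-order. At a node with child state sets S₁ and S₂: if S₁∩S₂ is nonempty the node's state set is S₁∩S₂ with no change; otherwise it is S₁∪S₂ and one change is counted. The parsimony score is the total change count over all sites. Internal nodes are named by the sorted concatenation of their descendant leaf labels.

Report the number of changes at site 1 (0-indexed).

4

FM@0: {C} ∪ {A} = {A,C} (union, +1)
CFM@0: {T} ∪ {A,C} = {A,C,T} (union, +1)
GU@0: {A} ∪ {T} = {A,T} (union, +1)
GJU@0: {A,T} ∪ {C} = {A,C,T} (union, +1)
CFGJMU@0: {A,C,T} ∩ {A,C,T} = {A,C,T} (intersection, +0)
FM@1: {C} ∪ {G} = {C,G} (union, +1)
CFM@1: {A} ∪ {C,G} = {A,C,G} (union, +1)
GU@1: {T} ∪ {A} = {A,T} (union, +1)
GJU@1: {A,T} ∪ {G} = {A,G,T} (union, +1)
CFGJMU@1: {A,C,G} ∩ {A,G,T} = {A,G} (intersection, +0)
FM@2: {G} ∪ {T} = {G,T} (union, +1)
CFM@2: {T} ∩ {G,T} = {T} (intersection, +0)
GU@2: {G} ∩ {G} = {G} (intersection, +0)
GJU@2: {G} ∪ {A} = {A,G} (union, +1)
CFGJMU@2: {T} ∪ {A,G} = {A,G,T} (union, +1)
per-site changes: [4, 4, 3]; total = 11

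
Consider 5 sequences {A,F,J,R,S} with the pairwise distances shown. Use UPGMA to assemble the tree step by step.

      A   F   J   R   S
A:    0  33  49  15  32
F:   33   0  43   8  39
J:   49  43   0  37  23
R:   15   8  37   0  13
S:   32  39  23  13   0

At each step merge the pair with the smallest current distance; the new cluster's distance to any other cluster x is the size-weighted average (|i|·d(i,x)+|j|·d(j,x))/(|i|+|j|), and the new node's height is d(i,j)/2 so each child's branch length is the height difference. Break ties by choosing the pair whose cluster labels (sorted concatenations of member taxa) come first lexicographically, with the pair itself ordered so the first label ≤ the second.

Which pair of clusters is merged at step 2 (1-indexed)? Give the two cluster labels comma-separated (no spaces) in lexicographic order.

iteration 1: select F,R (d=8); attach at lengths (4, 4); label the merged cluster FR
  updated: d(A,FR)=24, d(FR,J)=40, d(FR,S)=26
iteration 2: select J,S (d=23); attach at lengths (23/2, 23/2); label the merged cluster JS
  updated: d(A,JS)=81/2, d(FR,JS)=33
iteration 3: select A,FR (d=24); attach at lengths (12, 8); label the merged cluster AFR
  updated: d(AFR,JS)=71/2
iteration 4: select AFR,JS (d=71/2); attach at lengths (23/4, 25/4); label the merged cluster AFJRS
final tree: ((A:12,(F:4,R:4):8):23/4,(J:23/2,S:23/2):25/4)
total length: 63

J,S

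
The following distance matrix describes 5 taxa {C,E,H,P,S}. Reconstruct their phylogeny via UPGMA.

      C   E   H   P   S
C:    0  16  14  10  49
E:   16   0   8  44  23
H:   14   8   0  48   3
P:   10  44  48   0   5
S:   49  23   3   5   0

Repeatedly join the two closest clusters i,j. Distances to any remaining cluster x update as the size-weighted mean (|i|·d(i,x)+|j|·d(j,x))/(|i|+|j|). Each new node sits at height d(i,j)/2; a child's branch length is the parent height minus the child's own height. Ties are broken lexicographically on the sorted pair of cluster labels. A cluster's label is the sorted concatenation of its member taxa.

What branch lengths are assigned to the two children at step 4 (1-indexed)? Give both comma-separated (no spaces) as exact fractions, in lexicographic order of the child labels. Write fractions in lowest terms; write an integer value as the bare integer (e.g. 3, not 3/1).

iteration 1: select H,S (d=3); attach at lengths (3/2, 3/2); label the merged cluster HS
  updated: d(C,HS)=63/2, d(E,HS)=31/2, d(HS,P)=53/2
iteration 2: select C,P (d=10); attach at lengths (5, 5); label the merged cluster CP
  updated: d(CP,E)=30, d(CP,HS)=29
iteration 3: select E,HS (d=31/2); attach at lengths (31/4, 25/4); label the merged cluster EHS
  updated: d(CP,EHS)=88/3
iteration 4: select CP,EHS (d=88/3); attach at lengths (29/3, 83/12); label the merged cluster CEHPS
final tree: ((C:5,P:5):29/3,(E:31/4,(H:3/2,S:3/2):25/4):83/12)
total length: 523/12

29/3,83/12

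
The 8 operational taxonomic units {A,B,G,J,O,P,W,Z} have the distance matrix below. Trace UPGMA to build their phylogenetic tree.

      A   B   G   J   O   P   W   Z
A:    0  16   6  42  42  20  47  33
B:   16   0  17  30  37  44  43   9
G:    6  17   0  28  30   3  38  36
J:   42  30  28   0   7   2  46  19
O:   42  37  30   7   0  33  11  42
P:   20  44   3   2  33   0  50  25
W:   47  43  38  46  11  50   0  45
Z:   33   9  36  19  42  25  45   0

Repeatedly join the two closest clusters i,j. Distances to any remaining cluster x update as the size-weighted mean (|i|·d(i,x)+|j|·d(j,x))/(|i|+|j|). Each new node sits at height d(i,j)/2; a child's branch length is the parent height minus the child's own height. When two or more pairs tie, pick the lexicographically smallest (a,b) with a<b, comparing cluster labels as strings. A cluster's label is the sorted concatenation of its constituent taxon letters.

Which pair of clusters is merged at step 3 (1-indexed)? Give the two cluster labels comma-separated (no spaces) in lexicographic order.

1. join J+P (d=2) ⇒ JP; edges |J|=1, |P|=1
  updated: d(A,JP)=31, d(B,JP)=37, d(G,JP)=31/2, d(JP,O)=20, d(JP,W)=48, d(JP,Z)=22
2. join A+G (d=6) ⇒ AG; edges |A|=3, |G|=3
  updated: d(AG,B)=33/2, d(AG,JP)=93/4, d(AG,O)=36, d(AG,W)=85/2, d(AG,Z)=69/2
3. join B+Z (d=9) ⇒ BZ; edges |B|=9/2, |Z|=9/2
  updated: d(AG,BZ)=51/2, d(BZ,JP)=59/2, d(BZ,O)=79/2, d(BZ,W)=44
4. join O+W (d=11) ⇒ OW; edges |O|=11/2, |W|=11/2
  updated: d(AG,OW)=157/4, d(BZ,OW)=167/4, d(JP,OW)=34
5. join AG+JP (d=93/4) ⇒ AGJP; edges |AG|=69/8, |JP|=85/8
  updated: d(AGJP,BZ)=55/2, d(AGJP,OW)=293/8
6. join AGJP+BZ (d=55/2) ⇒ ABGJPZ; edges |AGJP|=17/8, |BZ|=37/4
  updated: d(ABGJPZ,OW)=115/3
7. join ABGJPZ+OW (d=115/3) ⇒ ABGJOPWZ; edges |ABGJPZ|=65/12, |OW|=41/3
final tree: ((((A:3,G:3):69/8,(J:1,P:1):85/8):17/8,(B:9/2,Z:9/2):37/4):65/12,(O:11/2,W:11/2):41/3)
total length: 1865/24

B,Z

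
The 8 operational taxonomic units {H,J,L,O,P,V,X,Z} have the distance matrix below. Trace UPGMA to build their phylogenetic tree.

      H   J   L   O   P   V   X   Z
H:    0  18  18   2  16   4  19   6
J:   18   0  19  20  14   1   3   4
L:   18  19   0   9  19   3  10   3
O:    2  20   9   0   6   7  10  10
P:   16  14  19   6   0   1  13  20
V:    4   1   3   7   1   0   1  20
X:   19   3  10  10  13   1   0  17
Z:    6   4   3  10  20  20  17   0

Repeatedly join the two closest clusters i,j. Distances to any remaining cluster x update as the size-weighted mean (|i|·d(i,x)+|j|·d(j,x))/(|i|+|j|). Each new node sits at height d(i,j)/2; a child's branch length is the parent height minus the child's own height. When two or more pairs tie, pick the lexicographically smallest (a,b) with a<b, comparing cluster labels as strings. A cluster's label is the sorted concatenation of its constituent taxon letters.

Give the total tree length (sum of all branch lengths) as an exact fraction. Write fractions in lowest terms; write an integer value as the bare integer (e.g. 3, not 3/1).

iteration 1: select J,V (d=1); attach at lengths (1/2, 1/2); label the merged cluster JV
  updated: d(H,JV)=11, d(JV,L)=11, d(JV,O)=27/2, d(JV,P)=15/2, d(JV,X)=2, d(JV,Z)=12
iteration 2: select H,O (d=2); attach at lengths (1, 1); label the merged cluster HO
  updated: d(HO,JV)=49/4, d(HO,L)=27/2, d(HO,P)=11, d(HO,X)=29/2, d(HO,Z)=8
iteration 3: select JV,X (d=2); attach at lengths (1/2, 1); label the merged cluster JVX
  updated: d(HO,JVX)=13, d(JVX,L)=32/3, d(JVX,P)=28/3, d(JVX,Z)=41/3
iteration 4: select L,Z (d=3); attach at lengths (3/2, 3/2); label the merged cluster LZ
  updated: d(HO,LZ)=43/4, d(JVX,LZ)=73/6, d(LZ,P)=39/2
iteration 5: select JVX,P (d=28/3); attach at lengths (11/3, 14/3); label the merged cluster JPVX
  updated: d(HO,JPVX)=25/2, d(JPVX,LZ)=14
iteration 6: select HO,LZ (d=43/4); attach at lengths (35/8, 31/8); label the merged cluster HLOZ
  updated: d(HLOZ,JPVX)=53/4
iteration 7: select HLOZ,JPVX (d=53/4); attach at lengths (5/4, 47/24); label the merged cluster HJLOPVXZ
final tree: (((H:1,O:1):35/8,(L:3/2,Z:3/2):31/8):5/4,(((J:1/2,V:1/2):1/2,X:1):11/3,P:14/3):47/24)
total length: 655/24

655/24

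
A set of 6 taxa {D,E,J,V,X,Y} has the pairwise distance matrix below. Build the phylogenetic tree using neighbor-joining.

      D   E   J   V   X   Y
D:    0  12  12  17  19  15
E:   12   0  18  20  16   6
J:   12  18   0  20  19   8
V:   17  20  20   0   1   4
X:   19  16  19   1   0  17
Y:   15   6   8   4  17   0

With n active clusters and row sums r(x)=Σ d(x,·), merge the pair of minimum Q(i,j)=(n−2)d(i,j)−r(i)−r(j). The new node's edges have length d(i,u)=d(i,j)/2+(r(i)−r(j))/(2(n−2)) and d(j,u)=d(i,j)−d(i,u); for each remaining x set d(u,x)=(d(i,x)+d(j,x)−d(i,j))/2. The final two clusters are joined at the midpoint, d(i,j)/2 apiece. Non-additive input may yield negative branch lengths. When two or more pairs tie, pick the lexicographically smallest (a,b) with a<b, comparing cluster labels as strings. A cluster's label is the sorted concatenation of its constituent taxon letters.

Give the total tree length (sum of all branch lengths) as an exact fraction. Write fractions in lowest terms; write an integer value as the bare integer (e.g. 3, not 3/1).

261/8

step 1: merge (V,X) at d=1, Q=-130; branch lengths V→-3/4, X→7/4; new cluster VX
  updated: d(D,VX)=35/2, d(E,VX)=35/2, d(J,VX)=19, d(VX,Y)=10
step 2: merge (D,J) at d=12, Q=-155/2; branch lengths D→71/12, J→73/12; new cluster DJ
  updated: d(DJ,E)=9, d(DJ,VX)=49/4, d(DJ,Y)=11/2
step 3: merge (DJ,VX) at d=49/4, Q=-42; branch lengths DJ→23/8, VX→75/8; new cluster DJVX
  updated: d(DJVX,E)=57/8, d(DJVX,Y)=13/8
step 4: merge (DJVX,E) at d=57/8, Q=-59/4; branch lengths DJVX→11/8, E→23/4; new cluster DEJVX
  updated: d(DEJVX,Y)=1/4
step 5: merge (DEJVX,Y) at d=1/4; branch lengths DEJVX→1/8, Y→1/8; new cluster DEJVXY
final tree: ((((D:71/12,J:73/12):23/8,(V:-3/4,X:7/4):75/8):11/8,E:23/4):1/8,Y:1/8)
total length: 261/8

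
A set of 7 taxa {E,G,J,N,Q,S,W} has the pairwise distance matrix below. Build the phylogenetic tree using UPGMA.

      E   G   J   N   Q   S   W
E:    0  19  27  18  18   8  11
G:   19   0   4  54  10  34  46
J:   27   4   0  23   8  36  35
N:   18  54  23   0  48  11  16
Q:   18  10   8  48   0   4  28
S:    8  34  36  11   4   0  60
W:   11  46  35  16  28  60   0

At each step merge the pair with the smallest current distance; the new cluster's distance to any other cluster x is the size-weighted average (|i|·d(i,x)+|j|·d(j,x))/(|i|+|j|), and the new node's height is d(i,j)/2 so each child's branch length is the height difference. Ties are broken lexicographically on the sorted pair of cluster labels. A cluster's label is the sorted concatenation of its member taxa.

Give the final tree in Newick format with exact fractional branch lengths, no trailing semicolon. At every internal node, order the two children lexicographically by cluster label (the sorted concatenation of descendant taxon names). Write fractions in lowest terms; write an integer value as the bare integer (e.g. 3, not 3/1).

(((E:11/2,W:11/2):3,N:17/2):173/24,((G:2,J:2):9,(Q:2,S:2):9):113/24)

1. join G+J (d=4) ⇒ GJ; edges |G|=2, |J|=2
  updated: d(E,GJ)=23, d(GJ,N)=77/2, d(GJ,Q)=9, d(GJ,S)=35, d(GJ,W)=81/2
2. join Q+S (d=4) ⇒ QS; edges |Q|=2, |S|=2
  updated: d(E,QS)=13, d(GJ,QS)=22, d(N,QS)=59/2, d(QS,W)=44
3. join E+W (d=11) ⇒ EW; edges |E|=11/2, |W|=11/2
  updated: d(EW,GJ)=127/4, d(EW,N)=17, d(EW,QS)=57/2
4. join EW+N (d=17) ⇒ ENW; edges |EW|=3, |N|=17/2
  updated: d(ENW,GJ)=34, d(ENW,QS)=173/6
5. join GJ+QS (d=22) ⇒ GJQS; edges |GJ|=9, |QS|=9
  updated: d(ENW,GJQS)=377/12
6. join ENW+GJQS (d=377/12) ⇒ EGJNQSW; edges |ENW|=173/24, |GJQS|=113/24
final tree: (((E:11/2,W:11/2):3,N:17/2):173/24,((G:2,J:2):9,(Q:2,S:2):9):113/24)
total length: 725/12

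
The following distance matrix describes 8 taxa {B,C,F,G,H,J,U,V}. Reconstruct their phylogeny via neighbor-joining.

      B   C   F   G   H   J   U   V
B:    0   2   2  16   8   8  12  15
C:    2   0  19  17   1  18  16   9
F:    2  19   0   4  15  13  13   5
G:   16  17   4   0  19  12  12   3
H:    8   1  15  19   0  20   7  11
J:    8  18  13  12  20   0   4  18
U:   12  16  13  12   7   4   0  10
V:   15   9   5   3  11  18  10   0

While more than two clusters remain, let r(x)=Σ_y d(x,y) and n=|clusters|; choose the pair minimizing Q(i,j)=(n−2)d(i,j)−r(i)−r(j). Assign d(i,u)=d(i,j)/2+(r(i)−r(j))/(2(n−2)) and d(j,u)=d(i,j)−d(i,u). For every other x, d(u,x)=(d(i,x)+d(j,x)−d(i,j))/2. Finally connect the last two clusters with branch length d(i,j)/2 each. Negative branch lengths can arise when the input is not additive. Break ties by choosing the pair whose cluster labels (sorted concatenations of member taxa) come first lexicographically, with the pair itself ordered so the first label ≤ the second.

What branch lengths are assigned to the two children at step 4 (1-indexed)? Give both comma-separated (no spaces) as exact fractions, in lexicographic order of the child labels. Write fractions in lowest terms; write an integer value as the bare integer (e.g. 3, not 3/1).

step 1: merge (C,H) at d=1, Q=-157; branch lengths C→7/12, H→5/12; new cluster CH
  updated: d(B,CH)=9/2, d(CH,F)=33/2, d(CH,G)=35/2, d(CH,J)=37/2, d(CH,U)=11, d(CH,V)=19/2
step 2: merge (J,U) at d=4, Q=-231/2; branch lengths J→63/20, U→17/20; new cluster JU
  updated: d(B,JU)=8, d(CH,JU)=51/4, d(F,JU)=11, d(G,JU)=10, d(JU,V)=12
step 3: merge (B,CH) at d=9/2, Q=-353/4; branch lengths B→11/32, CH→133/32; new cluster BCH
  updated: d(BCH,F)=7, d(BCH,G)=29/2, d(BCH,JU)=65/8, d(BCH,V)=10
step 4: merge (BCH,JU) at d=65/8, Q=-451/8; branch lengths BCH→61/16, JU→69/16; new cluster BCHJU
  updated: d(BCHJU,F)=79/16, d(BCHJU,G)=131/16, d(BCHJU,V)=111/16
step 5: merge (BCHJU,F) at d=79/16, Q=-193/8; branch lengths BCHJU→4, F→15/16; new cluster BCFHJU
  updated: d(BCFHJU,G)=29/8, d(BCFHJU,V)=7/2
step 6: merge (BCFHJU,G) at d=29/8, Q=-81/8; branch lengths BCFHJU→33/16, G→25/16; new cluster BCFGHJU
  updated: d(BCFGHJU,V)=23/16
step 7: merge (BCFGHJU,V) at d=23/16; branch lengths BCFGHJU→23/32, V→23/32; new cluster BCFGHJUV
final tree: (((((B:11/32,(C:7/12,H:5/12):133/32):61/16,(J:63/20,U:17/20):69/16):4,F:15/16):33/16,G:25/16):23/32,V:23/32)
total length: 221/8

61/16,69/16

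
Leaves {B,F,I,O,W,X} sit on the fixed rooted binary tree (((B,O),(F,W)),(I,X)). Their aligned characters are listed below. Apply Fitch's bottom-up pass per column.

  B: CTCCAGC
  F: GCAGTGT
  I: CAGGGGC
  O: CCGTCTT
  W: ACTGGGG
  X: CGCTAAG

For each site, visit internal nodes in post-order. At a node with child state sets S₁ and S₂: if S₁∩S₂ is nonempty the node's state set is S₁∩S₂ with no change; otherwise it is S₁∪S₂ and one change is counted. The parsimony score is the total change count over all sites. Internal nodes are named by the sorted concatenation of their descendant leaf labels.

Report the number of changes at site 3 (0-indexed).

3

BO@0: {C} ∩ {C} = {C} (intersection, +0)
FW@0: {G} ∪ {A} = {A,G} (union, +1)
BFOW@0: {C} ∪ {A,G} = {A,C,G} (union, +1)
IX@0: {C} ∩ {C} = {C} (intersection, +0)
BFIOWX@0: {A,C,G} ∩ {C} = {C} (intersection, +0)
BO@1: {T} ∪ {C} = {C,T} (union, +1)
FW@1: {C} ∩ {C} = {C} (intersection, +0)
BFOW@1: {C,T} ∩ {C} = {C} (intersection, +0)
IX@1: {A} ∪ {G} = {A,G} (union, +1)
BFIOWX@1: {C} ∪ {A,G} = {A,C,G} (union, +1)
BO@2: {C} ∪ {G} = {C,G} (union, +1)
FW@2: {A} ∪ {T} = {A,T} (union, +1)
BFOW@2: {C,G} ∪ {A,T} = {A,C,G,T} (union, +1)
IX@2: {G} ∪ {C} = {C,G} (union, +1)
BFIOWX@2: {A,C,G,T} ∩ {C,G} = {C,G} (intersection, +0)
BO@3: {C} ∪ {T} = {C,T} (union, +1)
FW@3: {G} ∩ {G} = {G} (intersection, +0)
BFOW@3: {C,T} ∪ {G} = {C,G,T} (union, +1)
IX@3: {G} ∪ {T} = {G,T} (union, +1)
BFIOWX@3: {C,G,T} ∩ {G,T} = {G,T} (intersection, +0)
BO@4: {A} ∪ {C} = {A,C} (union, +1)
FW@4: {T} ∪ {G} = {G,T} (union, +1)
BFOW@4: {A,C} ∪ {G,T} = {A,C,G,T} (union, +1)
IX@4: {G} ∪ {A} = {A,G} (union, +1)
BFIOWX@4: {A,C,G,T} ∩ {A,G} = {A,G} (intersection, +0)
BO@5: {G} ∪ {T} = {G,T} (union, +1)
FW@5: {G} ∩ {G} = {G} (intersection, +0)
BFOW@5: {G,T} ∩ {G} = {G} (intersection, +0)
IX@5: {G} ∪ {A} = {A,G} (union, +1)
BFIOWX@5: {G} ∩ {A,G} = {G} (intersection, +0)
BO@6: {C} ∪ {T} = {C,T} (union, +1)
FW@6: {T} ∪ {G} = {G,T} (union, +1)
BFOW@6: {C,T} ∩ {G,T} = {T} (intersection, +0)
IX@6: {C} ∪ {G} = {C,G} (union, +1)
BFIOWX@6: {T} ∪ {C,G} = {C,G,T} (union, +1)
per-site changes: [2, 3, 4, 3, 4, 2, 4]; total = 22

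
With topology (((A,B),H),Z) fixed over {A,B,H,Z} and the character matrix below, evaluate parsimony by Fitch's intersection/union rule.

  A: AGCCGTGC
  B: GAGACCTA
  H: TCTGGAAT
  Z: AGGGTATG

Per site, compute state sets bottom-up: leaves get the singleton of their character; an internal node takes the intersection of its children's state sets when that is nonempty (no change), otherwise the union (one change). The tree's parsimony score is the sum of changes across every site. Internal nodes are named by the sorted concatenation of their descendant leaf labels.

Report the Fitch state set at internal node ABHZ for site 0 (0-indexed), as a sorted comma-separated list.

A

site 0, node AB: A={A} ∪ B={G} → {A,G} (+1)
site 0, node ABH: AB={A,G} ∪ H={T} → {A,G,T} (+1)
site 0, node ABHZ: ABH={A,G,T} ∩ Z={A} → {A} (+0)
site 1, node AB: A={G} ∪ B={A} → {A,G} (+1)
site 1, node ABH: AB={A,G} ∪ H={C} → {A,C,G} (+1)
site 1, node ABHZ: ABH={A,C,G} ∩ Z={G} → {G} (+0)
site 2, node AB: A={C} ∪ B={G} → {C,G} (+1)
site 2, node ABH: AB={C,G} ∪ H={T} → {C,G,T} (+1)
site 2, node ABHZ: ABH={C,G,T} ∩ Z={G} → {G} (+0)
site 3, node AB: A={C} ∪ B={A} → {A,C} (+1)
site 3, node ABH: AB={A,C} ∪ H={G} → {A,C,G} (+1)
site 3, node ABHZ: ABH={A,C,G} ∩ Z={G} → {G} (+0)
site 4, node AB: A={G} ∪ B={C} → {C,G} (+1)
site 4, node ABH: AB={C,G} ∩ H={G} → {G} (+0)
site 4, node ABHZ: ABH={G} ∪ Z={T} → {G,T} (+1)
site 5, node AB: A={T} ∪ B={C} → {C,T} (+1)
site 5, node ABH: AB={C,T} ∪ H={A} → {A,C,T} (+1)
site 5, node ABHZ: ABH={A,C,T} ∩ Z={A} → {A} (+0)
site 6, node AB: A={G} ∪ B={T} → {G,T} (+1)
site 6, node ABH: AB={G,T} ∪ H={A} → {A,G,T} (+1)
site 6, node ABHZ: ABH={A,G,T} ∩ Z={T} → {T} (+0)
site 7, node AB: A={C} ∪ B={A} → {A,C} (+1)
site 7, node ABH: AB={A,C} ∪ H={T} → {A,C,T} (+1)
site 7, node ABHZ: ABH={A,C,T} ∪ Z={G} → {A,C,G,T} (+1)
per-site changes: [2, 2, 2, 2, 2, 2, 2, 3]; total = 17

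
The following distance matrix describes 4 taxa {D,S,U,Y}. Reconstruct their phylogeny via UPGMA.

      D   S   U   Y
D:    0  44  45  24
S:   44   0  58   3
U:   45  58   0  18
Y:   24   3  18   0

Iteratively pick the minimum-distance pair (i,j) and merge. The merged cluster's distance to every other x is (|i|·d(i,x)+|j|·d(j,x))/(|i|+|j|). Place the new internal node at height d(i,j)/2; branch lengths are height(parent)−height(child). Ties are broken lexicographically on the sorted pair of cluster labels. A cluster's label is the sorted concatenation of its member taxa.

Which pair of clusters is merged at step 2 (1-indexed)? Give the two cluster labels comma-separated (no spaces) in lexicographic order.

D,SY

step 1: merge (S,Y) at d=3; branch lengths S→3/2, Y→3/2; new cluster SY
  updated: d(D,SY)=34, d(SY,U)=38
step 2: merge (D,SY) at d=34; branch lengths D→17, SY→31/2; new cluster DSY
  updated: d(DSY,U)=121/3
step 3: merge (DSY,U) at d=121/3; branch lengths DSY→19/6, U→121/6; new cluster DSUY
final tree: ((D:17,(S:3/2,Y:3/2):31/2):19/6,U:121/6)
total length: 353/6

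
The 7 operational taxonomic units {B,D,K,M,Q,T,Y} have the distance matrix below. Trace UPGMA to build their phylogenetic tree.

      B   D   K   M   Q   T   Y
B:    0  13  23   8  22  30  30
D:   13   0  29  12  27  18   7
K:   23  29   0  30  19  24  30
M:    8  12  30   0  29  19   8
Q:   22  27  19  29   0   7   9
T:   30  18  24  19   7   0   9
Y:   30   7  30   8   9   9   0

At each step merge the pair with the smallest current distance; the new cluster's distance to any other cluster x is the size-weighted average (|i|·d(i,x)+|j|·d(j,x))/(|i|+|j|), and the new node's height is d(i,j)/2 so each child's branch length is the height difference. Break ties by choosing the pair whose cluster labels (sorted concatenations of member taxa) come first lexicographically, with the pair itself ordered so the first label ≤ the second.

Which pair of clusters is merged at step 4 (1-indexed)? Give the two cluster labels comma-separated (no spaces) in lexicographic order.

BM,DY

iteration 1: select D,Y (d=7); attach at lengths (7/2, 7/2); label the merged cluster DY
  updated: d(B,DY)=43/2, d(DY,K)=59/2, d(DY,M)=10, d(DY,Q)=18, d(DY,T)=27/2
iteration 2: select Q,T (d=7); attach at lengths (7/2, 7/2); label the merged cluster QT
  updated: d(B,QT)=26, d(DY,QT)=63/4, d(K,QT)=43/2, d(M,QT)=24
iteration 3: select B,M (d=8); attach at lengths (4, 4); label the merged cluster BM
  updated: d(BM,DY)=63/4, d(BM,K)=53/2, d(BM,QT)=25
iteration 4: select BM,DY (d=63/4); attach at lengths (31/8, 35/8); label the merged cluster BDMY
  updated: d(BDMY,K)=28, d(BDMY,QT)=163/8
iteration 5: select BDMY,QT (d=163/8); attach at lengths (37/16, 107/16); label the merged cluster BDMQTY
  updated: d(BDMQTY,K)=155/6
iteration 6: select BDMQTY,K (d=155/6); attach at lengths (131/48, 155/12); label the merged cluster BDKMQTY
final tree: ((((B:4,M:4):31/8,(D:7/2,Y:7/2):35/8):37/16,(Q:7/2,T:7/2):107/16):131/48,K:155/12)
total length: 2635/48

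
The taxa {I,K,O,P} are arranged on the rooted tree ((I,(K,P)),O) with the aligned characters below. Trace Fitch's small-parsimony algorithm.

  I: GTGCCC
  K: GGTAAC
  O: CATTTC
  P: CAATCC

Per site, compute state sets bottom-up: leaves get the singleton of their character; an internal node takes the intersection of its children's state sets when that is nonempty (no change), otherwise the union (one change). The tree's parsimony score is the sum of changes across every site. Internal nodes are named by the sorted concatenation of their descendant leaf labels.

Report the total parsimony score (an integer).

10

KP@0: {G} ∪ {C} = {C,G} (union, +1)
IKP@0: {G} ∩ {C,G} = {G} (intersection, +0)
IKOP@0: {G} ∪ {C} = {C,G} (union, +1)
KP@1: {G} ∪ {A} = {A,G} (union, +1)
IKP@1: {T} ∪ {A,G} = {A,G,T} (union, +1)
IKOP@1: {A,G,T} ∩ {A} = {A} (intersection, +0)
KP@2: {T} ∪ {A} = {A,T} (union, +1)
IKP@2: {G} ∪ {A,T} = {A,G,T} (union, +1)
IKOP@2: {A,G,T} ∩ {T} = {T} (intersection, +0)
KP@3: {A} ∪ {T} = {A,T} (union, +1)
IKP@3: {C} ∪ {A,T} = {A,C,T} (union, +1)
IKOP@3: {A,C,T} ∩ {T} = {T} (intersection, +0)
KP@4: {A} ∪ {C} = {A,C} (union, +1)
IKP@4: {C} ∩ {A,C} = {C} (intersection, +0)
IKOP@4: {C} ∪ {T} = {C,T} (union, +1)
KP@5: {C} ∩ {C} = {C} (intersection, +0)
IKP@5: {C} ∩ {C} = {C} (intersection, +0)
IKOP@5: {C} ∩ {C} = {C} (intersection, +0)
per-site changes: [2, 2, 2, 2, 2, 0]; total = 10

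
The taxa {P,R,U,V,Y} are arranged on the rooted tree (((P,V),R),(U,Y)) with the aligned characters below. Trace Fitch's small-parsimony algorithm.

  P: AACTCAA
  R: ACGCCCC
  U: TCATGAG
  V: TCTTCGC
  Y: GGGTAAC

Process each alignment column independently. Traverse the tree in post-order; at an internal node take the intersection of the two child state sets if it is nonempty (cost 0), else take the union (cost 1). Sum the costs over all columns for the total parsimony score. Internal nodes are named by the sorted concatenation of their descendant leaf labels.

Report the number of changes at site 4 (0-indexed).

2

site 0, node PV: P={A} ∪ V={T} → {A,T} (+1)
site 0, node PRV: PV={A,T} ∩ R={A} → {A} (+0)
site 0, node UY: U={T} ∪ Y={G} → {G,T} (+1)
site 0, node PRUVY: PRV={A} ∪ UY={G,T} → {A,G,T} (+1)
site 1, node PV: P={A} ∪ V={C} → {A,C} (+1)
site 1, node PRV: PV={A,C} ∩ R={C} → {C} (+0)
site 1, node UY: U={C} ∪ Y={G} → {C,G} (+1)
site 1, node PRUVY: PRV={C} ∩ UY={C,G} → {C} (+0)
site 2, node PV: P={C} ∪ V={T} → {C,T} (+1)
site 2, node PRV: PV={C,T} ∪ R={G} → {C,G,T} (+1)
site 2, node UY: U={A} ∪ Y={G} → {A,G} (+1)
site 2, node PRUVY: PRV={C,G,T} ∩ UY={A,G} → {G} (+0)
site 3, node PV: P={T} ∩ V={T} → {T} (+0)
site 3, node PRV: PV={T} ∪ R={C} → {C,T} (+1)
site 3, node UY: U={T} ∩ Y={T} → {T} (+0)
site 3, node PRUVY: PRV={C,T} ∩ UY={T} → {T} (+0)
site 4, node PV: P={C} ∩ V={C} → {C} (+0)
site 4, node PRV: PV={C} ∩ R={C} → {C} (+0)
site 4, node UY: U={G} ∪ Y={A} → {A,G} (+1)
site 4, node PRUVY: PRV={C} ∪ UY={A,G} → {A,C,G} (+1)
site 5, node PV: P={A} ∪ V={G} → {A,G} (+1)
site 5, node PRV: PV={A,G} ∪ R={C} → {A,C,G} (+1)
site 5, node UY: U={A} ∩ Y={A} → {A} (+0)
site 5, node PRUVY: PRV={A,C,G} ∩ UY={A} → {A} (+0)
site 6, node PV: P={A} ∪ V={C} → {A,C} (+1)
site 6, node PRV: PV={A,C} ∩ R={C} → {C} (+0)
site 6, node UY: U={G} ∪ Y={C} → {C,G} (+1)
site 6, node PRUVY: PRV={C} ∩ UY={C,G} → {C} (+0)
per-site changes: [3, 2, 3, 1, 2, 2, 2]; total = 15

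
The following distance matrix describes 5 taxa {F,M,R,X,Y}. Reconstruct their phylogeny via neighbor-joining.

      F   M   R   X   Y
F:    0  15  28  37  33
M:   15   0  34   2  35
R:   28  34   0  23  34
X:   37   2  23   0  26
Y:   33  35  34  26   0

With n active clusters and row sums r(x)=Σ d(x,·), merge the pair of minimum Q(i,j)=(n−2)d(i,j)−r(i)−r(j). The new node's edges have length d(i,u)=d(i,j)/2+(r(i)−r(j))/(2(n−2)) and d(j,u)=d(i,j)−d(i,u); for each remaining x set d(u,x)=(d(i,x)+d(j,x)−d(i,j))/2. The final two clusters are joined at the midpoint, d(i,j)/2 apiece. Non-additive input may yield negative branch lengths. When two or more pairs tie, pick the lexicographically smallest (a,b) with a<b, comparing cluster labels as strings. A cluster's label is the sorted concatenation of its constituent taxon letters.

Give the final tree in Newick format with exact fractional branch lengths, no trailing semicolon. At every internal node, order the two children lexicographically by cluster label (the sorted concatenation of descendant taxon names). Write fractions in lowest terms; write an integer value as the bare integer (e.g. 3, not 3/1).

(((F:105/8,R:119/8):9/8,(M:2/3,X:4/3):89/8):147/16,Y:147/16)

1. join M+X (d=2, Q=-168) ⇒ MX; edges |M|=2/3, |X|=4/3
  updated: d(F,MX)=25, d(MX,R)=55/2, d(MX,Y)=59/2
2. join F+R (d=28, Q=-239/2) ⇒ FR; edges |F|=105/8, |R|=119/8
  updated: d(FR,MX)=49/4, d(FR,Y)=39/2
3. join FR+MX (d=49/4, Q=-245/4) ⇒ FMRX; edges |FR|=9/8, |MX|=89/8
  updated: d(FMRX,Y)=147/8
4. join FMRX+Y (d=147/8) ⇒ FMRXY; edges |FMRX|=147/16, |Y|=147/16
final tree: (((F:105/8,R:119/8):9/8,(M:2/3,X:4/3):89/8):147/16,Y:147/16)
total length: 485/8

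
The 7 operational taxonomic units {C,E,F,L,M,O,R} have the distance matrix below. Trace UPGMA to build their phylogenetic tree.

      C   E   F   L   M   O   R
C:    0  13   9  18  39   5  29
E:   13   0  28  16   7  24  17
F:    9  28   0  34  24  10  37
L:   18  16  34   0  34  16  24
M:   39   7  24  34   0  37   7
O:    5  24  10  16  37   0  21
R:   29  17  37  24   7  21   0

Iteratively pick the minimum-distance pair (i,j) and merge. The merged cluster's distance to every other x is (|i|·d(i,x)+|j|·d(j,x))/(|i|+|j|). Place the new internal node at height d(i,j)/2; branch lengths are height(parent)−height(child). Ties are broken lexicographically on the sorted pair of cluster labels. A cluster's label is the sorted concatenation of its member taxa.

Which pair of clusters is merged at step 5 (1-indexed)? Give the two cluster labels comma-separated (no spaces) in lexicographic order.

CFO,L

iteration 1: select C,O (d=5); attach at lengths (5/2, 5/2); label the merged cluster CO
  updated: d(CO,E)=37/2, d(CO,F)=19/2, d(CO,L)=17, d(CO,M)=38, d(CO,R)=25
iteration 2: select E,M (d=7); attach at lengths (7/2, 7/2); label the merged cluster EM
  updated: d(CO,EM)=113/4, d(EM,F)=26, d(EM,L)=25, d(EM,R)=12
iteration 3: select CO,F (d=19/2); attach at lengths (9/4, 19/4); label the merged cluster CFO
  updated: d(CFO,EM)=55/2, d(CFO,L)=68/3, d(CFO,R)=29
iteration 4: select EM,R (d=12); attach at lengths (5/2, 6); label the merged cluster EMR
  updated: d(CFO,EMR)=28, d(EMR,L)=74/3
iteration 5: select CFO,L (d=68/3); attach at lengths (79/12, 34/3); label the merged cluster CFLO
  updated: d(CFLO,EMR)=163/6
iteration 6: select CFLO,EMR (d=163/6); attach at lengths (9/4, 91/12); label the merged cluster CEFLMOR
final tree: ((((C:5/2,O:5/2):9/4,F:19/4):79/12,L:34/3):9/4,((E:7/2,M:7/2):5/2,R:6):91/12)
total length: 221/4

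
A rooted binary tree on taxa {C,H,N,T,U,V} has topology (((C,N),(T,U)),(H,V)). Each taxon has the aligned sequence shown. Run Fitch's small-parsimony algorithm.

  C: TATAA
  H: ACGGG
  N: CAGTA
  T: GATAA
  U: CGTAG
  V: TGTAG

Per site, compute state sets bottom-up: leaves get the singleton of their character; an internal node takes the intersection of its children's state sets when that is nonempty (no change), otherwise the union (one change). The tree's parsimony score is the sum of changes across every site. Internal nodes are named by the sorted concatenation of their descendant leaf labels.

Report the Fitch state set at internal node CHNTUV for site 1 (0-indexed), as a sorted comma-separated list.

[col 0] CN: children C:{T}, N:{C} ∪→ {C,T}; cost 1
[col 0] TU: children T:{G}, U:{C} ∪→ {C,G}; cost 1
[col 0] CNTU: children CN:{C,T}, TU:{C,G} ∩→ {C}; cost 0
[col 0] HV: children H:{A}, V:{T} ∪→ {A,T}; cost 1
[col 0] CHNTUV: children CNTU:{C}, HV:{A,T} ∪→ {A,C,T}; cost 1
[col 1] CN: children C:{A}, N:{A} ∩→ {A}; cost 0
[col 1] TU: children T:{A}, U:{G} ∪→ {A,G}; cost 1
[col 1] CNTU: children CN:{A}, TU:{A,G} ∩→ {A}; cost 0
[col 1] HV: children H:{C}, V:{G} ∪→ {C,G}; cost 1
[col 1] CHNTUV: children CNTU:{A}, HV:{C,G} ∪→ {A,C,G}; cost 1
[col 2] CN: children C:{T}, N:{G} ∪→ {G,T}; cost 1
[col 2] TU: children T:{T}, U:{T} ∩→ {T}; cost 0
[col 2] CNTU: children CN:{G,T}, TU:{T} ∩→ {T}; cost 0
[col 2] HV: children H:{G}, V:{T} ∪→ {G,T}; cost 1
[col 2] CHNTUV: children CNTU:{T}, HV:{G,T} ∩→ {T}; cost 0
[col 3] CN: children C:{A}, N:{T} ∪→ {A,T}; cost 1
[col 3] TU: children T:{A}, U:{A} ∩→ {A}; cost 0
[col 3] CNTU: children CN:{A,T}, TU:{A} ∩→ {A}; cost 0
[col 3] HV: children H:{G}, V:{A} ∪→ {A,G}; cost 1
[col 3] CHNTUV: children CNTU:{A}, HV:{A,G} ∩→ {A}; cost 0
[col 4] CN: children C:{A}, N:{A} ∩→ {A}; cost 0
[col 4] TU: children T:{A}, U:{G} ∪→ {A,G}; cost 1
[col 4] CNTU: children CN:{A}, TU:{A,G} ∩→ {A}; cost 0
[col 4] HV: children H:{G}, V:{G} ∩→ {G}; cost 0
[col 4] CHNTUV: children CNTU:{A}, HV:{G} ∪→ {A,G}; cost 1
per-site changes: [4, 3, 2, 2, 2]; total = 13

A,C,G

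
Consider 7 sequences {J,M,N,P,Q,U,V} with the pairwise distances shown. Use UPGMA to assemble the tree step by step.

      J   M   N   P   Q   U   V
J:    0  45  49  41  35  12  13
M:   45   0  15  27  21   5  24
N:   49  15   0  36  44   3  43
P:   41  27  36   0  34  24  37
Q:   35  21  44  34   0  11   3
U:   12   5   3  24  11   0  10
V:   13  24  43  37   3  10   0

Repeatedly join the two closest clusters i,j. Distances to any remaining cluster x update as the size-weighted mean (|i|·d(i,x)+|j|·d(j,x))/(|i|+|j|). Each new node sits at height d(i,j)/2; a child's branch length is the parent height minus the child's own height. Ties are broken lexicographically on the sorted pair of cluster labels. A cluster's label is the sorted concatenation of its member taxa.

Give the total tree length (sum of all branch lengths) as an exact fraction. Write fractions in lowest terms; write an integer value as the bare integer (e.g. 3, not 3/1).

1. join N+U (d=3) ⇒ NU; edges |N|=3/2, |U|=3/2
  updated: d(J,NU)=61/2, d(M,NU)=10, d(NU,P)=30, d(NU,Q)=55/2, d(NU,V)=53/2
2. join Q+V (d=3) ⇒ QV; edges |Q|=3/2, |V|=3/2
  updated: d(J,QV)=24, d(M,QV)=45/2, d(NU,QV)=27, d(P,QV)=71/2
3. join M+NU (d=10) ⇒ MNU; edges |M|=5, |NU|=7/2
  updated: d(J,MNU)=106/3, d(MNU,P)=29, d(MNU,QV)=51/2
4. join J+QV (d=24) ⇒ JQV; edges |J|=12, |QV|=21/2
  updated: d(JQV,MNU)=259/9, d(JQV,P)=112/3
5. join JQV+MNU (d=259/9) ⇒ JMNQUV; edges |JQV|=43/18, |MNU|=169/18
  updated: d(JMNQUV,P)=199/6
6. join JMNQUV+P (d=199/6) ⇒ JMNPQUV; edges |JMNQUV|=79/36, |P|=199/12
final tree: (((J:12,(Q:3/2,V:3/2):21/2):43/18,(M:5,(N:3/2,U:3/2):7/2):169/18):79/36,P:199/12)
total length: 608/9

608/9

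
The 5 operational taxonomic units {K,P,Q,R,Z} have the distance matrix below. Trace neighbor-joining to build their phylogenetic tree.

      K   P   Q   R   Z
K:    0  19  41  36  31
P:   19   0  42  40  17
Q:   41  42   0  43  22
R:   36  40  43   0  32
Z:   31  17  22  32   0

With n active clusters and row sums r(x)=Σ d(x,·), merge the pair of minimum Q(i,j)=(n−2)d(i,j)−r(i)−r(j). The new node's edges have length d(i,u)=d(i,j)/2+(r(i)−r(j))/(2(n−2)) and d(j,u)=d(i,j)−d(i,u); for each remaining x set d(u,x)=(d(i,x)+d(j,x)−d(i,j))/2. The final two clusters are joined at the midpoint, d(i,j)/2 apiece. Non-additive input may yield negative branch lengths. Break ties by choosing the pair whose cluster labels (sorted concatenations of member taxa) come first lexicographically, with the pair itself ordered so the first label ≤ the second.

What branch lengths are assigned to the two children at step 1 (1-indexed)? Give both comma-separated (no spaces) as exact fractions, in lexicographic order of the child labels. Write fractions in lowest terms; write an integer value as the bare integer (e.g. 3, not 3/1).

11,8

1. join K+P (d=19, Q=-188) ⇒ KP; edges |K|=11, |P|=8
  updated: d(KP,Q)=32, d(KP,R)=57/2, d(KP,Z)=29/2
2. join KP+R (d=57/2, Q=-243/2) ⇒ KPR; edges |KP|=57/8, |R|=171/8
  updated: d(KPR,Q)=93/4, d(KPR,Z)=9
3. join KPR+Q (d=93/4, Q=-217/4) ⇒ KPQR; edges |KPR|=41/8, |Q|=145/8
  updated: d(KPQR,Z)=31/8
4. join KPQR+Z (d=31/8) ⇒ KPQRZ; edges |KPQR|=31/16, |Z|=31/16
final tree: ((((K:11,P:8):57/8,R:171/8):41/8,Q:145/8):31/16,Z:31/16)
total length: 597/8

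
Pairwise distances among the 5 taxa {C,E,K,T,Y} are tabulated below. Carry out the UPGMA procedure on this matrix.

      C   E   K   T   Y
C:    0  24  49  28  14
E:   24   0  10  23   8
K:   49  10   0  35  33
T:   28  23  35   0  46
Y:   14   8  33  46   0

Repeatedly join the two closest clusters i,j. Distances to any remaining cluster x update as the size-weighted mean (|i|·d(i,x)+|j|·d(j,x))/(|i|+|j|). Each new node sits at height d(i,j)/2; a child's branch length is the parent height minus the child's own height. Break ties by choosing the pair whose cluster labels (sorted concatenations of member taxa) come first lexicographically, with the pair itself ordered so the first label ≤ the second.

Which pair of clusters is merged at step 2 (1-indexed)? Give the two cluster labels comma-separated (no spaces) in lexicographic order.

C,EY

step 1: merge (E,Y) at d=8; branch lengths E→4, Y→4; new cluster EY
  updated: d(C,EY)=19, d(EY,K)=43/2, d(EY,T)=69/2
step 2: merge (C,EY) at d=19; branch lengths C→19/2, EY→11/2; new cluster CEY
  updated: d(CEY,K)=92/3, d(CEY,T)=97/3
step 3: merge (CEY,K) at d=92/3; branch lengths CEY→35/6, K→46/3; new cluster CEKY
  updated: d(CEKY,T)=33
step 4: merge (CEKY,T) at d=33; branch lengths CEKY→7/6, T→33/2; new cluster CEKTY
final tree: (((C:19/2,(E:4,Y:4):11/2):35/6,K:46/3):7/6,T:33/2)
total length: 371/6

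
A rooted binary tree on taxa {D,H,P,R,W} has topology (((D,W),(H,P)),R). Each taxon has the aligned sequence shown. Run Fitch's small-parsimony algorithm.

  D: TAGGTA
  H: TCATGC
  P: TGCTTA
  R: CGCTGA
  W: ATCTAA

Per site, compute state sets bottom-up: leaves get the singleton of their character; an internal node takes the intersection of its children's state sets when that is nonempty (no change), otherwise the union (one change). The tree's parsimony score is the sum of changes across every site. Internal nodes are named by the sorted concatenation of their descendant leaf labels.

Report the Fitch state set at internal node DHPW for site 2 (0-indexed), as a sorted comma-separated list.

[col 0] DW: children D:{T}, W:{A} ∪→ {A,T}; cost 1
[col 0] HP: children H:{T}, P:{T} ∩→ {T}; cost 0
[col 0] DHPW: children DW:{A,T}, HP:{T} ∩→ {T}; cost 0
[col 0] DHPRW: children DHPW:{T}, R:{C} ∪→ {C,T}; cost 1
[col 1] DW: children D:{A}, W:{T} ∪→ {A,T}; cost 1
[col 1] HP: children H:{C}, P:{G} ∪→ {C,G}; cost 1
[col 1] DHPW: children DW:{A,T}, HP:{C,G} ∪→ {A,C,G,T}; cost 1
[col 1] DHPRW: children DHPW:{A,C,G,T}, R:{G} ∩→ {G}; cost 0
[col 2] DW: children D:{G}, W:{C} ∪→ {C,G}; cost 1
[col 2] HP: children H:{A}, P:{C} ∪→ {A,C}; cost 1
[col 2] DHPW: children DW:{C,G}, HP:{A,C} ∩→ {C}; cost 0
[col 2] DHPRW: children DHPW:{C}, R:{C} ∩→ {C}; cost 0
[col 3] DW: children D:{G}, W:{T} ∪→ {G,T}; cost 1
[col 3] HP: children H:{T}, P:{T} ∩→ {T}; cost 0
[col 3] DHPW: children DW:{G,T}, HP:{T} ∩→ {T}; cost 0
[col 3] DHPRW: children DHPW:{T}, R:{T} ∩→ {T}; cost 0
[col 4] DW: children D:{T}, W:{A} ∪→ {A,T}; cost 1
[col 4] HP: children H:{G}, P:{T} ∪→ {G,T}; cost 1
[col 4] DHPW: children DW:{A,T}, HP:{G,T} ∩→ {T}; cost 0
[col 4] DHPRW: children DHPW:{T}, R:{G} ∪→ {G,T}; cost 1
[col 5] DW: children D:{A}, W:{A} ∩→ {A}; cost 0
[col 5] HP: children H:{C}, P:{A} ∪→ {A,C}; cost 1
[col 5] DHPW: children DW:{A}, HP:{A,C} ∩→ {A}; cost 0
[col 5] DHPRW: children DHPW:{A}, R:{A} ∩→ {A}; cost 0
per-site changes: [2, 3, 2, 1, 3, 1]; total = 12

C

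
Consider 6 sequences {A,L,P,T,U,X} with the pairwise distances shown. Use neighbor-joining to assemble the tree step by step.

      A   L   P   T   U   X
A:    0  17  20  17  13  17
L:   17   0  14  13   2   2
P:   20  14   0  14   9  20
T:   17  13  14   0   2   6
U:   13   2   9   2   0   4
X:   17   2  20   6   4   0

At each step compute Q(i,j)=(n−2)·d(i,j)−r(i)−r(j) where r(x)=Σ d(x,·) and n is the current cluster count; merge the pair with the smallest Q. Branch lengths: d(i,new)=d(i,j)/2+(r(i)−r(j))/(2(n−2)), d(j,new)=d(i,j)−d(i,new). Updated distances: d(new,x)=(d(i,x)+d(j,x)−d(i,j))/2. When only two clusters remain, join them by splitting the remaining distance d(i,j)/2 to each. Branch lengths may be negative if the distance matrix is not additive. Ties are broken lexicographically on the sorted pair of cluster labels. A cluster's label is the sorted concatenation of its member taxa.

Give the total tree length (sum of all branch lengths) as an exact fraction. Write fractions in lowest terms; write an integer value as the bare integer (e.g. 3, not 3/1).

241/8

1. join L+X (d=2, Q=-89) ⇒ LX; edges |L|=7/8, |X|=9/8
  updated: d(A,LX)=16, d(LX,P)=16, d(LX,T)=17/2, d(LX,U)=2
2. join A+P (d=20, Q=-65) ⇒ AP; edges |A|=67/6, |P|=53/6
  updated: d(AP,LX)=6, d(AP,T)=11/2, d(AP,U)=1
3. join AP+T (d=11/2, Q=-35/2) ⇒ APT; edges |AP|=15/8, |T|=29/8
  updated: d(APT,LX)=9/2, d(APT,U)=-5/4
4. join APT+LX (d=9/2, Q=-21/4) ⇒ ALPTX; edges |APT|=5/8, |LX|=31/8
  updated: d(ALPTX,U)=-15/8
5. join ALPTX+U (d=-15/8) ⇒ ALPTUX; edges |ALPTX|=-15/16, |U|=-15/16
final tree: ((((A:67/6,P:53/6):15/8,T:29/8):5/8,(L:7/8,X:9/8):31/8):-15/16,U:-15/16)
total length: 241/8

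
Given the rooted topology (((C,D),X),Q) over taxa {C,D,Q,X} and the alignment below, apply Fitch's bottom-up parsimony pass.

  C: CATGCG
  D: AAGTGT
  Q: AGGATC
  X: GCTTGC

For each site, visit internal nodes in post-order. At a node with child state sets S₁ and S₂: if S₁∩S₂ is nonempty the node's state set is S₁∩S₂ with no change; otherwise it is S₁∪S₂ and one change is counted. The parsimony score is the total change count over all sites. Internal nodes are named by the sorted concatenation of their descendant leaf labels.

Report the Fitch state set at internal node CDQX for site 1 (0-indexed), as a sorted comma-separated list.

site 0, node CD: C={C} ∪ D={A} → {A,C} (+1)
site 0, node CDX: CD={A,C} ∪ X={G} → {A,C,G} (+1)
site 0, node CDQX: CDX={A,C,G} ∩ Q={A} → {A} (+0)
site 1, node CD: C={A} ∩ D={A} → {A} (+0)
site 1, node CDX: CD={A} ∪ X={C} → {A,C} (+1)
site 1, node CDQX: CDX={A,C} ∪ Q={G} → {A,C,G} (+1)
site 2, node CD: C={T} ∪ D={G} → {G,T} (+1)
site 2, node CDX: CD={G,T} ∩ X={T} → {T} (+0)
site 2, node CDQX: CDX={T} ∪ Q={G} → {G,T} (+1)
site 3, node CD: C={G} ∪ D={T} → {G,T} (+1)
site 3, node CDX: CD={G,T} ∩ X={T} → {T} (+0)
site 3, node CDQX: CDX={T} ∪ Q={A} → {A,T} (+1)
site 4, node CD: C={C} ∪ D={G} → {C,G} (+1)
site 4, node CDX: CD={C,G} ∩ X={G} → {G} (+0)
site 4, node CDQX: CDX={G} ∪ Q={T} → {G,T} (+1)
site 5, node CD: C={G} ∪ D={T} → {G,T} (+1)
site 5, node CDX: CD={G,T} ∪ X={C} → {C,G,T} (+1)
site 5, node CDQX: CDX={C,G,T} ∩ Q={C} → {C} (+0)
per-site changes: [2, 2, 2, 2, 2, 2]; total = 12

A,C,G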